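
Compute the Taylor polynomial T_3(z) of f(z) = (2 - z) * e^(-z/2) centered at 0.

-z^3/6 + 3*z^2/4 - 2*z + 2

Multiply each power in the prefactor through the base expansion.
f(0) = 2
f′(0) = -2
f′′(0) = 3/2
f′′′(0) = -1
Dividing each by k! gives the coefficients c_0, ..., c_3.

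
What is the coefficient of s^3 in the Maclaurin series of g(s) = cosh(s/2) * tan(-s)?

Multiply the two series term by term and collect like powers.
[s^0] = 0;  [s^1] = -1;  [s^2] = 0;  [s^3] = -11/24.

-11/24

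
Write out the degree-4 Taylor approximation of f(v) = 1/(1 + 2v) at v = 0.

16*v^4 - 8*v^3 + 4*v^2 - 2*v + 1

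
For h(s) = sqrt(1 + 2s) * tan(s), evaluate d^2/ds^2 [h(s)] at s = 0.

2

Write out both Maclaurin series and multiply, keeping only the needed powers.
The coefficient of s^2 in the expansion is 1, so h′′(0) = 2! * (1) = 2.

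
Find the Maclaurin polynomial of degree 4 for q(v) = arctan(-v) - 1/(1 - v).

-v^4 - 2*v^3/3 - v^2 - 2*v - 1

Add the two expansions coefficient-wise.
q(0) = -1
q′(0) = -2
q′′(0) = -2
q′′′(0) = -4
q^(4)(0) = -24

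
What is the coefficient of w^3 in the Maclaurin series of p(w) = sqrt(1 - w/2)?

-1/128

Use the known series and substitute for the argument.
p(0) = 1
p′(0) = -1/4
p′′(0) = -1/16
p′′′(0) = -3/64
So c_3 = p′′′(0)/3! = -1/128.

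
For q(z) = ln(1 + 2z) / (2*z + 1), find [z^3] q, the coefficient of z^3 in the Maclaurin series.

44/3

Multiply the numerator's expansion by the denominator's geometric series.
q(0) = 0
q′(0) = 2
q′′(0) = -12
q′′′(0) = 88
So c_3 = q′′′(0)/3! = 44/3.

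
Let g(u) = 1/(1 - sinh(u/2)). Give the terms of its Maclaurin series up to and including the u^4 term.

Let u equal the inner series; expand the outer function in u and truncate.
g(0) = 1
g′(0) = 1/2
g′′(0) = 1/2
g′′′(0) = 7/8
g^(4)(0) = 2

u^4/12 + 7*u^3/48 + u^2/4 + u/2 + 1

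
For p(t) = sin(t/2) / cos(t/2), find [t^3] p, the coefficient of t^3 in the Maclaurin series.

Divide the numerator series by the denominator series (power-series long division).
p(0) = 0
p′(0) = 1/2
p′′(0) = 0
p′′′(0) = 1/4
The Taylor polynomial is Σ p^(k)(0)/k! · t^k.

1/24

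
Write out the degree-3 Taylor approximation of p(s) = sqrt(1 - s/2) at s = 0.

-s^3/128 - s^2/32 - s/4 + 1

Differentiate repeatedly and evaluate at the center.
p(0) = 1
p′(0) = -1/4
p′′(0) = -1/16
p′′′(0) = -3/64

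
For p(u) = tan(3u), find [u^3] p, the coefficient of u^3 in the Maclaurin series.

9

Compute the successive derivatives at the expansion point and divide by k!.
p(0) = 0
p′(0) = 3
p′′(0) = 0
p′′′(0) = 54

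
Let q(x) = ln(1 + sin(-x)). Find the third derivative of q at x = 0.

-1

Substitute the inner expansion into the outer series and collect powers.
From the series, [x^3] q = -1/6; multiply by 3! = 6 to get -1.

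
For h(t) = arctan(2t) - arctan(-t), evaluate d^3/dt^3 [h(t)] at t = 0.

Add the two expansions coefficient-wise.
The coefficient of t^3 in the expansion is -3, so h′′′(0) = 3! * (-3) = -18.

-18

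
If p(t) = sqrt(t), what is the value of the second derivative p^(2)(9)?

-1/108

Use the known series and substitute for the argument.
From the series, [(t - 9)^2] p = -1/216; multiply by 2! = 2 to get -1/108.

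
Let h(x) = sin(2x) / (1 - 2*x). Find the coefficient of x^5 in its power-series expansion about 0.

404/15

Expand 1/(denominator) as a geometric series and multiply by the numerator's series.
[x^0] = 0;  [x^1] = 2;  [x^2] = 4;  [x^3] = 20/3;  [x^4] = 40/3;  [x^5] = 404/15.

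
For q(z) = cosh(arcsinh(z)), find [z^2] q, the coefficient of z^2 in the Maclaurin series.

Substitute the inner expansion into the outer series and collect powers.
q(0) = 1
q′(0) = 0
q′′(0) = 1
So c_2 = q′′(0)/2! = 1/2.

1/2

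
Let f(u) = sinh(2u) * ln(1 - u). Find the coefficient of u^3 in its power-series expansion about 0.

Expand each factor separately, then convolve coefficients.
So c_3 = f′′′(0)/3! = -1.

-1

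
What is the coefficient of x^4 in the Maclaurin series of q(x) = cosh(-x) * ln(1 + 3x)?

-45/2

Take the Cauchy product of the two expansions.
q(0) = 0
q′(0) = 3
q′′(0) = -9
q′′′(0) = 63
q^(4)(0) = -540
So c_4 = q^(4)(0)/4! = -45/2.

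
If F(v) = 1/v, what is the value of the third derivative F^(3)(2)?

From the series, [(v - 2)^3] F = -1/16; multiply by 3! = 6 to get -3/8.

-3/8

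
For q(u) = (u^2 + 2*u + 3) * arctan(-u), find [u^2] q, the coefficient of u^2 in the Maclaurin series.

-2

Distribute the polynomial across the series and collect like powers.
[u^0] = 0;  [u^1] = -3;  [u^2] = -2.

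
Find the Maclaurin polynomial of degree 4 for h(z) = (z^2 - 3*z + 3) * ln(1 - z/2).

Shift and add copies of the series according to the polynomial's terms.
h(0) = 0
h′(0) = -3/2
h′′(0) = 9/4
h′′′(0) = -3/2
h^(4)(0) = -9/8

-3*z^4/64 - z^3/4 + 9*z^2/8 - 3*z/2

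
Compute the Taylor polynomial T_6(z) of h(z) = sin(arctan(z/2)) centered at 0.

Let u equal the inner series; expand the outer function in u and truncate.
h(0) = 0
h′(0) = 1/2
h′′(0) = 0
h′′′(0) = -3/8
h^(4)(0) = 0
h^(5)(0) = 45/32
h^(6)(0) = 0
Then c_k = h^(k)(0)/k! gives each Taylor coefficient.

3*z^5/256 - z^3/16 + z/2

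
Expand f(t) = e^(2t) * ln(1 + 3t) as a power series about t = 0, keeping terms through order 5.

Expand each factor separately, then convolve coefficients.
f(0) = 0
f′(0) = 3
f′′(0) = 3
f′′′(0) = 36
f^(4)(0) = -174
f^(5)(0) = 2652
Then c_k = f^(k)(0)/k! gives each Taylor coefficient.

221*t^5/10 - 29*t^4/4 + 6*t^3 + 3*t^2/2 + 3*t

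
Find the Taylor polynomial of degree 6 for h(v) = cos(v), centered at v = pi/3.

-(v - pi/3)^6/1440 - sqrt(3)*(v - pi/3)^5/240 + (v - pi/3)^4/48 + sqrt(3)*(v - pi/3)^3/12 - (v - pi/3)^2/4 - sqrt(3)*(v - pi/3)/2 + 1/2

Differentiate repeatedly and evaluate at the center.
[(v - pi/3)^0] = 1/2;  [(v - pi/3)^1] = -sqrt(3)/2;  [(v - pi/3)^2] = -1/4;  [(v - pi/3)^3] = sqrt(3)/12;  [(v - pi/3)^4] = 1/48;  [(v - pi/3)^5] = -sqrt(3)/240;  [(v - pi/3)^6] = -1/1440.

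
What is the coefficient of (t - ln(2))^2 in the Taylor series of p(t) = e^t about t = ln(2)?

p(ln(2)) = 2
p′(ln(2)) = 2
p′′(ln(2)) = 2
So c_2 = p′′(ln(2))/2! = 1.

1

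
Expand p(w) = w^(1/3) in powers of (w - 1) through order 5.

22*(w - 1)^5/729 - 10*(w - 1)^4/243 + 5*(w - 1)^3/81 - (w - 1)^2/9 + (w - 1)/3 + 1

[(w - 1)^0] = 1;  [(w - 1)^1] = 1/3;  [(w - 1)^2] = -1/9;  [(w - 1)^3] = 5/81;  [(w - 1)^4] = -10/243;  [(w - 1)^5] = 22/729.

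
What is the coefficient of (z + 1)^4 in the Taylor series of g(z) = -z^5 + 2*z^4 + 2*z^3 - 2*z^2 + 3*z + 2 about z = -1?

[(z + 1)^0] = -2;  [(z + 1)^1] = 0;  [(z + 1)^2] = 14;  [(z + 1)^3] = -16;  [(z + 1)^4] = 7.
So c_4 = g^(4)(-1)/4! = 7.

7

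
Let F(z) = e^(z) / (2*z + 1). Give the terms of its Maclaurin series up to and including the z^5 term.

Expand 1/(denominator) as a geometric series and multiply by the numerator's series.
[z^0] = 1;  [z^1] = -1;  [z^2] = 5/2;  [z^3] = -29/6;  [z^4] = 233/24;  [z^5] = -2329/120.

-2329*z^5/120 + 233*z^4/24 - 29*z^3/6 + 5*z^2/2 - z + 1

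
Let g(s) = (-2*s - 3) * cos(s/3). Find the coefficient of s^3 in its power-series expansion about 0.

Multiply each power in the prefactor through the base expansion.
So c_3 = g′′′(0)/3! = 1/9.

1/9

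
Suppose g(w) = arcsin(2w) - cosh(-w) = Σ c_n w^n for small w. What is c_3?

Add the two expansions coefficient-wise.
[w^0] = -1;  [w^1] = 2;  [w^2] = -1/2;  [w^3] = 4/3.

4/3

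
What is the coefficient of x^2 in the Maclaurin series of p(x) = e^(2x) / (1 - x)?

5

Write out both Maclaurin series and multiply, keeping only the needed powers.
p(0) = 1
p′(0) = 3
p′′(0) = 10
So c_2 = p′′(0)/2! = 5.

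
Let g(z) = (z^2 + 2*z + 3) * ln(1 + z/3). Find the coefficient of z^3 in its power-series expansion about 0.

7/27

Shift and add copies of the series according to the polynomial's terms.
g(0) = 0
g′(0) = 1
g′′(0) = 1
g′′′(0) = 14/9
So c_3 = g′′′(0)/3! = 7/27.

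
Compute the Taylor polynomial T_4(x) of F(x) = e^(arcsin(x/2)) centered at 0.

Substitute the inner expansion into the outer series and collect powers.
F(0) = 1
F′(0) = 1/2
F′′(0) = 1/4
F′′′(0) = 1/4
F^(4)(0) = 5/16

5*x^4/384 + x^3/24 + x^2/8 + x/2 + 1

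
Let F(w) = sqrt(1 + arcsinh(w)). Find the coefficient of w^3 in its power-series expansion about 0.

-1/48

Compose series: expand the inner function first, then feed it into the outer expansion.
F(0) = 1
F′(0) = 1/2
F′′(0) = -1/4
F′′′(0) = -1/8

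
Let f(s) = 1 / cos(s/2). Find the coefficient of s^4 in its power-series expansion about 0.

5/384

Invert the denominator's series and multiply.
[s^0] = 1;  [s^1] = 0;  [s^2] = 1/8;  [s^3] = 0;  [s^4] = 5/384.
So c_4 = f^(4)(0)/4! = 5/384.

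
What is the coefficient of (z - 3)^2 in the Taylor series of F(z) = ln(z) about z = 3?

-1/18

F(3) = ln(3)
F′(3) = 1/3
F′′(3) = -1/9
So c_2 = F′′(3)/2! = -1/18.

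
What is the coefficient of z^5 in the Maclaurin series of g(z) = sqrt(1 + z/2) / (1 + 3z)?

-1817213/8192

Take the Cauchy product of the two expansions.
g(0) = 1
g′(0) = -11/4
g′′(0) = 263/16
g′′′(0) = -9465/64
g^(4)(0) = 454305/256
g^(5)(0) = -27258195/1024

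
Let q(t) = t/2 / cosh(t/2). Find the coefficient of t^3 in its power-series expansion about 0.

Divide the numerator series by the denominator series (power-series long division).
q(0) = 0
q′(0) = 1/2
q′′(0) = 0
q′′′(0) = -3/8
The Taylor polynomial is Σ q^(k)(0)/k! · t^k.

-1/16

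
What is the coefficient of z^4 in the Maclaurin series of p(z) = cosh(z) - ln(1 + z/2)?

11/192

Add the two expansions coefficient-wise.
[z^0] = 1;  [z^1] = -1/2;  [z^2] = 5/8;  [z^3] = -1/24;  [z^4] = 11/192.
So c_4 = p^(4)(0)/4! = 11/192.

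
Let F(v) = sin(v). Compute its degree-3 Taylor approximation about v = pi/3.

[(v - pi/3)^0] = sqrt(3)/2;  [(v - pi/3)^1] = 1/2;  [(v - pi/3)^2] = -sqrt(3)/4;  [(v - pi/3)^3] = -1/12.

-(v - pi/3)^3/12 - sqrt(3)*(v - pi/3)^2/4 + (v - pi/3)/2 + sqrt(3)/2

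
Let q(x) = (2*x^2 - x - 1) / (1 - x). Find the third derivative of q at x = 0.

0

Distribute the polynomial across the series and collect like powers.
From the series, [x^3] q = 0; multiply by 3! = 6 to get 0.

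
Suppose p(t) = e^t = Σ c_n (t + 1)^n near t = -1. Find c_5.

e^(-1)/120

p(-1) = e^(-1)
p′(-1) = e^(-1)
p′′(-1) = e^(-1)
p′′′(-1) = e^(-1)
p^(4)(-1) = e^(-1)
p^(5)(-1) = e^(-1)
So c_5 = p^(5)(-1)/5! = e^(-1)/120.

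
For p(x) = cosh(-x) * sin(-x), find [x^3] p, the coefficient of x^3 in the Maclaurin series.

Write out both Maclaurin series and multiply, keeping only the needed powers.
So c_3 = p′′′(0)/3! = -1/3.

-1/3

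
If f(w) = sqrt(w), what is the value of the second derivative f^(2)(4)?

-1/32

From the series, [(w - 4)^2] f = -1/64; multiply by 2! = 2 to get -1/32.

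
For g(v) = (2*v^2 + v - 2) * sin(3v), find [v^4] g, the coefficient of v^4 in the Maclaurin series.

Multiply each power in the prefactor through the base expansion.
g(0) = 0
g′(0) = -6
g′′(0) = 6
g′′′(0) = 90
g^(4)(0) = -108
Then c_k = g^(k)(0)/k! gives each Taylor coefficient.

-9/2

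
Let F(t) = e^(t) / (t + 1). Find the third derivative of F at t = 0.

-2

Multiply the numerator's expansion by the denominator's geometric series.
The coefficient of t^3 in the expansion is -1/3, so F′′′(0) = 3! * (-1/3) = -2.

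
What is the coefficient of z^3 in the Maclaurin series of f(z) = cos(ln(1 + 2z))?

Plug the Maclaurin series of the inner function into that of the outer and collect terms.

4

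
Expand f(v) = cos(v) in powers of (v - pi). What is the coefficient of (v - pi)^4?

f(pi) = -1
f′(pi) = 0
f′′(pi) = 1
f′′′(pi) = 0
f^(4)(pi) = -1
The Taylor polynomial is Σ f^(k)(pi)/k! · (v - pi)^k.

-1/24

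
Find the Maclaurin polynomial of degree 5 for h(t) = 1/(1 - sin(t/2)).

61*t^5/3840 + t^4/24 + 5*t^3/48 + t^2/4 + t/2 + 1

Substitute the inner expansion into the outer series and collect powers.
[t^0] = 1;  [t^1] = 1/2;  [t^2] = 1/4;  [t^3] = 5/48;  [t^4] = 1/24;  [t^5] = 61/3840.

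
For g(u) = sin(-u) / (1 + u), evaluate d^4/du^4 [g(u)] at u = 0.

Multiply the two series term by term and collect like powers.
The coefficient of u^4 in the expansion is 5/6, so g^(4)(0) = 4! * (5/6) = 20.

20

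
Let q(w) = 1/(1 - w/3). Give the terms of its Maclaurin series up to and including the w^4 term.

q(0) = 1
q′(0) = 1/3
q′′(0) = 2/9
q′′′(0) = 2/9
q^(4)(0) = 8/27

w^4/81 + w^3/27 + w^2/9 + w/3 + 1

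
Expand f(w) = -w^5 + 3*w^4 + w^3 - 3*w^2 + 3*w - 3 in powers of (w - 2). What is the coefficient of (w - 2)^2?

-5

[(w - 2)^0] = 15;  [(w - 2)^1] = 19;  [(w - 2)^2] = -5.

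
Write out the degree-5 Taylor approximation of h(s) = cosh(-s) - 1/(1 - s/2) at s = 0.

-s^5/32 - s^4/48 - s^3/8 + s^2/4 - s/2

Add the two expansions coefficient-wise.
h(0) = 0
h′(0) = -1/2
h′′(0) = 1/2
h′′′(0) = -3/4
h^(4)(0) = -1/2
h^(5)(0) = -15/4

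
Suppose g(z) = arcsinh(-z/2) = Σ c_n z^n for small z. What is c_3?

1/48

c_3 = g′′′(0)/3! = 1/48.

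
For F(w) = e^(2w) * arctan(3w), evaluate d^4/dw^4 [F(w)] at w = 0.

Multiply the two series term by term and collect like powers.
From the series, [w^4] F = -14; multiply by 4! = 24 to get -336.

-336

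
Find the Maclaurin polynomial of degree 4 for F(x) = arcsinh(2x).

-4*x^3/3 + 2*x

F(0) = 0
F′(0) = 2
F′′(0) = 0
F′′′(0) = -8
F^(4)(0) = 0
The Taylor polynomial is Σ F^(k)(0)/k! · x^k.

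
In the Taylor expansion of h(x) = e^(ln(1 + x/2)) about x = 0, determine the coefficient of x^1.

1/2

Plug the Maclaurin series of the inner function into that of the outer and collect terms.
So c_1 = h′(0)/1! = 1/2.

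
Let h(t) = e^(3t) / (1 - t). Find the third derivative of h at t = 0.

78

Multiply the two series term by term and collect like powers.
The coefficient of t^3 in the expansion is 13, so h′′′(0) = 3! * (13) = 78.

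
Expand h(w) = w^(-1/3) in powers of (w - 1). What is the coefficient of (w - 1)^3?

-14/81

[(w - 1)^0] = 1;  [(w - 1)^1] = -1/3;  [(w - 1)^2] = 2/9;  [(w - 1)^3] = -14/81.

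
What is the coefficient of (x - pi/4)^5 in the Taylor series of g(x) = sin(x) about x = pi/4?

sqrt(2)/240

Compute the successive derivatives at the expansion point and divide by k!.
[(x - pi/4)^0] = sqrt(2)/2;  [(x - pi/4)^1] = sqrt(2)/2;  [(x - pi/4)^2] = -sqrt(2)/4;  [(x - pi/4)^3] = -sqrt(2)/12;  [(x - pi/4)^4] = sqrt(2)/48;  [(x - pi/4)^5] = sqrt(2)/240.
So c_5 = g^(5)(pi/4)/5! = sqrt(2)/240.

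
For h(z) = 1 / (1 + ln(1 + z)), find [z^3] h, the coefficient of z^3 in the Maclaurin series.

Use the geometric series for the reciprocal, then substitute.
h(0) = 1
h′(0) = -1
h′′(0) = 3
h′′′(0) = -14
Then c_k = h^(k)(0)/k! gives each Taylor coefficient.

-7/3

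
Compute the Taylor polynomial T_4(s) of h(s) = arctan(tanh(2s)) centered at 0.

-16*s^3/3 + 2*s

Compose series: expand the inner function first, then feed it into the outer expansion.
h(0) = 0
h′(0) = 2
h′′(0) = 0
h′′′(0) = -32
h^(4)(0) = 0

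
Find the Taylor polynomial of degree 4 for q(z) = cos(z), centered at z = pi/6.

sqrt(3)*(z - pi/6)^4/48 + (z - pi/6)^3/12 - sqrt(3)*(z - pi/6)^2/4 - (z - pi/6)/2 + sqrt(3)/2

q(pi/6) = sqrt(3)/2
q′(pi/6) = -1/2
q′′(pi/6) = -sqrt(3)/2
q′′′(pi/6) = 1/2
q^(4)(pi/6) = sqrt(3)/2
Then c_k = q^(k)(pi/6)/k! gives each Taylor coefficient.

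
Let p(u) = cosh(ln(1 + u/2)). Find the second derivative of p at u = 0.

Plug the Maclaurin series of the inner function into that of the outer and collect terms.
The coefficient of u^2 in the expansion is 1/8, so p′′(0) = 2! * (1/8) = 1/4.

1/4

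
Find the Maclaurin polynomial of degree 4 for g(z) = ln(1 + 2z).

-4*z^4 + 8*z^3/3 - 2*z^2 + 2*z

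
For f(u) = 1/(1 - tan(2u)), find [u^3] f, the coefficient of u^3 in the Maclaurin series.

32/3

Compose series: expand the inner function first, then feed it into the outer expansion.
f(0) = 1
f′(0) = 2
f′′(0) = 8
f′′′(0) = 64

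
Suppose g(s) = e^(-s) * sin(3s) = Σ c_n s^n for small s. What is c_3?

Expand each factor separately, then convolve coefficients.
g(0) = 0
g′(0) = 3
g′′(0) = -6
g′′′(0) = -18
The Taylor polynomial is Σ g^(k)(0)/k! · s^k.

-3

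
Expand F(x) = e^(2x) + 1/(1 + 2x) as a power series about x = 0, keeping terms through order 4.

Combine the two series term by term.

50*x^4/3 - 20*x^3/3 + 6*x^2 + 2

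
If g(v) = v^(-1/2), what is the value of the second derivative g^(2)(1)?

3/4

From the series, [(v - 1)^2] g = 3/8; multiply by 2! = 2 to get 3/4.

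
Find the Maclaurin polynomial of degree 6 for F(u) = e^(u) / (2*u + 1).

Use 1/(1 - r) = Σ r^k on the denominator, then take the Cauchy product.
F(0) = 1
F′(0) = -1
F′′(0) = 5
F′′′(0) = -29
F^(4)(0) = 233
F^(5)(0) = -2329
F^(6)(0) = 27949

27949*u^6/720 - 2329*u^5/120 + 233*u^4/24 - 29*u^3/6 + 5*u^2/2 - u + 1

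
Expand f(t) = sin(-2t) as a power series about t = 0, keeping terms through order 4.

4*t^3/3 - 2*t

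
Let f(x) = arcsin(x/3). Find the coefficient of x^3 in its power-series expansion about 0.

Compute the successive derivatives at the expansion point and divide by k!.
So c_3 = f′′′(0)/3! = 1/162.

1/162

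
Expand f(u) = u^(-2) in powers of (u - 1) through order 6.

7*(u - 1)^6 - 6*(u - 1)^5 + 5*(u - 1)^4 - 4*(u - 1)^3 + 3*(u - 1)^2 - 2*(u - 1) + 1

[(u - 1)^0] = 1;  [(u - 1)^1] = -2;  [(u - 1)^2] = 3;  [(u - 1)^3] = -4;  [(u - 1)^4] = 5;  [(u - 1)^5] = -6;  [(u - 1)^6] = 7.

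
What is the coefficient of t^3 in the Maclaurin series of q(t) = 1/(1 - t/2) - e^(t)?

-1/24

Expand each term separately and add.
[t^0] = 0;  [t^1] = -1/2;  [t^2] = -1/4;  [t^3] = -1/24.
So c_3 = q′′′(0)/3! = -1/24.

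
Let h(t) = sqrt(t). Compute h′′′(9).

1/648

Differentiate repeatedly and evaluate at the center.
From the series, [(t - 9)^3] h = 1/3888; multiply by 3! = 6 to get 1/648.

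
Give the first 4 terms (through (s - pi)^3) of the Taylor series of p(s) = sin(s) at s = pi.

p(pi) = 0
p′(pi) = -1
p′′(pi) = 0
p′′′(pi) = 1
The Taylor polynomial is Σ p^(k)(pi)/k! · (s - pi)^k.

(s - pi)^3/6 - (s - pi)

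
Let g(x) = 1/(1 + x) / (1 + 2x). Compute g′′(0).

14

Expand each factor separately, then convolve coefficients.
The coefficient of x^2 in the expansion is 7, so g′′(0) = 2! * (7) = 14.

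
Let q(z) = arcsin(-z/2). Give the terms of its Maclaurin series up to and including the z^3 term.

-z^3/48 - z/2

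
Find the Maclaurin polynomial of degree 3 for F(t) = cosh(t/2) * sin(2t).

-13*t^3/12 + 2*t

Expand each factor separately, then convolve coefficients.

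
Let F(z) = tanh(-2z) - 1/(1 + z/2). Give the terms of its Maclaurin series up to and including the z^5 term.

Combine the two series term by term.
F(0) = -1
F′(0) = -3/2
F′′(0) = -1/2
F′′′(0) = 67/4
F^(4)(0) = -3/2
F^(5)(0) = -2033/4

-2033*z^5/480 - z^4/16 + 67*z^3/24 - z^2/4 - 3*z/2 - 1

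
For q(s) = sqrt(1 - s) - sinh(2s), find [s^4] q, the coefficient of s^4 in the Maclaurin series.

-5/128

Expand each term separately and add.
q(0) = 1
q′(0) = -5/2
q′′(0) = -1/4
q′′′(0) = -67/8
q^(4)(0) = -15/16
Then c_k = q^(k)(0)/k! gives each Taylor coefficient.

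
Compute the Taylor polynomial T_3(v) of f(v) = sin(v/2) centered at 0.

Use the known series and substitute for the argument.

-v^3/48 + v/2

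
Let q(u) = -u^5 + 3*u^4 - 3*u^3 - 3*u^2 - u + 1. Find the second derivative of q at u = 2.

-58

Apply the Taylor formula c_k = f^(k)(a)/k!.
From the series, [(u - 2)^2] q = -29; multiply by 2! = 2 to get -58.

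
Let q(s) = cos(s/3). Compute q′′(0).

From the series, [s^2] q = -1/18; multiply by 2! = 2 to get -1/9.

-1/9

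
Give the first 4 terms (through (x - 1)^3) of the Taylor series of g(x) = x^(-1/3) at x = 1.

Use the known series and substitute for the argument.

-14*(x - 1)^3/81 + 2*(x - 1)^2/9 - (x - 1)/3 + 1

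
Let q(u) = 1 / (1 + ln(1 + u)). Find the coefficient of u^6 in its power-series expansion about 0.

Write 1/(1+u) = 1 - u + u^2 - u^3 + ... and substitute the series for u.
q(0) = 1
q′(0) = -1
q′′(0) = 3
q′′′(0) = -14
q^(4)(0) = 88
q^(5)(0) = -694
q^(6)(0) = 6578
Then c_k = q^(k)(0)/k! gives each Taylor coefficient.

3289/360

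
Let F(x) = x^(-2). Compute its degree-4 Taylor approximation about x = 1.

Compute the successive derivatives at the expansion point and divide by k!.
F(1) = 1
F′(1) = -2
F′′(1) = 6
F′′′(1) = -24
F^(4)(1) = 120

5*(x - 1)^4 - 4*(x - 1)^3 + 3*(x - 1)^2 - 2*(x - 1) + 1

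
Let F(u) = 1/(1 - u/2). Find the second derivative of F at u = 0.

From the series, [u^2] F = 1/4; multiply by 2! = 2 to get 1/2.

1/2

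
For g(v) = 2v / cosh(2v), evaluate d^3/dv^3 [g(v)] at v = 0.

Write the quotient as an unknown series and match coefficients against numerator = denominator · series.
From the series, [v^3] g = -4; multiply by 3! = 6 to get -24.

-24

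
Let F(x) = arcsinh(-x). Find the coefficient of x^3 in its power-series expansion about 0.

1/6

Compute the successive derivatives at the expansion point and divide by k!.
F(0) = 0
F′(0) = -1
F′′(0) = 0
F′′′(0) = 1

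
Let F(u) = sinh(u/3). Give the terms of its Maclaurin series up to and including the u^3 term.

Use the known series and substitute for the argument.
F(0) = 0
F′(0) = 1/3
F′′(0) = 0
F′′′(0) = 1/27

u^3/162 + u/3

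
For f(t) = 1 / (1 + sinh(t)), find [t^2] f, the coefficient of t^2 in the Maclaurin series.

1

Use the geometric series for the reciprocal, then substitute.
So c_2 = f′′(0)/2! = 1.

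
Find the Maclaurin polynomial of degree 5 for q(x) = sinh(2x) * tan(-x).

Take the Cauchy product of the two expansions.
q(0) = 0
q′(0) = 0
q′′(0) = -4
q′′′(0) = 0
q^(4)(0) = -48
q^(5)(0) = 0
Dividing each by k! gives the coefficients c_0, ..., c_5.

-2*x^4 - 2*x^2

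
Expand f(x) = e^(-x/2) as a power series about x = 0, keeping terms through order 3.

-x^3/48 + x^2/8 - x/2 + 1

f(0) = 1
f′(0) = -1/2
f′′(0) = 1/4
f′′′(0) = -1/8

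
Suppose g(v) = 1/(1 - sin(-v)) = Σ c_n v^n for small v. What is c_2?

1

Let u equal the inner series; expand the outer function in u and truncate.
[v^0] = 1;  [v^1] = -1;  [v^2] = 1.
So c_2 = g′′(0)/2! = 1.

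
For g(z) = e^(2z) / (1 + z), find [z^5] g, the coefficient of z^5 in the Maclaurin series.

Expand each factor separately, then convolve coefficients.
[z^0] = 1;  [z^1] = 1;  [z^2] = 1;  [z^3] = 1/3;  [z^4] = 1/3;  [z^5] = -1/15.

-1/15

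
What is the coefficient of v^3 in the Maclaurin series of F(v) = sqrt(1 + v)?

Differentiate repeatedly and evaluate at the center.
[v^0] = 1;  [v^1] = 1/2;  [v^2] = -1/8;  [v^3] = 1/16.

1/16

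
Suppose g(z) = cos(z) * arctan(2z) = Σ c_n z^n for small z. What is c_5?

469/60

Expand each factor separately, then convolve coefficients.
g(0) = 0
g′(0) = 2
g′′(0) = 0
g′′′(0) = -22
g^(4)(0) = 0
g^(5)(0) = 938
Then c_k = g^(k)(0)/k! gives each Taylor coefficient.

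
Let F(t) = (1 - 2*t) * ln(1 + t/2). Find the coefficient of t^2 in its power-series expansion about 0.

Multiply each power in the prefactor through the base expansion.
F(0) = 0
F′(0) = 1/2
F′′(0) = -9/4
So c_2 = F′′(0)/2! = -9/8.

-9/8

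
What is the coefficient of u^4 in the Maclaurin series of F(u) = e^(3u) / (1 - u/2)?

115/16

Expand each factor separately, then convolve coefficients.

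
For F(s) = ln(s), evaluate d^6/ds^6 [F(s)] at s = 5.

From the series, [(s - 5)^6] F = -1/93750; multiply by 6! = 720 to get -24/3125.

-24/3125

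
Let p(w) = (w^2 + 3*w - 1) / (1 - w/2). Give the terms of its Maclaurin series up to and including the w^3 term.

Shift and add copies of the series according to the polynomial's terms.
[w^0] = -1;  [w^1] = 5/2;  [w^2] = 9/4;  [w^3] = 9/8.

9*w^3/8 + 9*w^2/4 + 5*w/2 - 1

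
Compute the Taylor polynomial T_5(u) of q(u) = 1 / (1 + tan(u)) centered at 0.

-32*u^5/15 + 5*u^4/3 - 4*u^3/3 + u^2 - u + 1

Expand as Σ (-1)^k u^k with u equal to the inner function's series.
q(0) = 1
q′(0) = -1
q′′(0) = 2
q′′′(0) = -8
q^(4)(0) = 40
q^(5)(0) = -256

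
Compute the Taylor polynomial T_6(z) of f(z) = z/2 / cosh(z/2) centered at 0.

Divide the numerator series by the denominator series (power-series long division).
[z^0] = 0;  [z^1] = 1/2;  [z^2] = 0;  [z^3] = -1/16;  [z^4] = 0;  [z^5] = 5/768;  [z^6] = 0.

5*z^5/768 - z^3/16 + z/2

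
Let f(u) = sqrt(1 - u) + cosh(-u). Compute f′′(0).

Combine the two series term by term.
The coefficient of u^2 in the expansion is 3/8, so f′′(0) = 2! * (3/8) = 3/4.

3/4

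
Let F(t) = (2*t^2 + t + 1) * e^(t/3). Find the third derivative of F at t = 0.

118/27

Distribute the polynomial across the series and collect like powers.
The coefficient of t^3 in the expansion is 59/81, so F′′′(0) = 3! * (59/81) = 118/27.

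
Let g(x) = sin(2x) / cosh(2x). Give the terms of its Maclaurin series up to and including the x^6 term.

Write the quotient as an unknown series and match coefficients against numerator = denominator · series.
[x^0] = 0;  [x^1] = 2;  [x^2] = 0;  [x^3] = -16/3;  [x^4] = 0;  [x^5] = 48/5;  [x^6] = 0.

48*x^5/5 - 16*x^3/3 + 2*x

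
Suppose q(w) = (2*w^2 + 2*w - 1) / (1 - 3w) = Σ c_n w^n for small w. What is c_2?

-1

Distribute the polynomial across the series and collect like powers.
q(0) = -1
q′(0) = -1
q′′(0) = -2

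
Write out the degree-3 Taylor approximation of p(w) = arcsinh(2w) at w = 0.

Compute the successive derivatives at the expansion point and divide by k!.
p(0) = 0
p′(0) = 2
p′′(0) = 0
p′′′(0) = -8
Then c_k = p^(k)(0)/k! gives each Taylor coefficient.

-4*w^3/3 + 2*w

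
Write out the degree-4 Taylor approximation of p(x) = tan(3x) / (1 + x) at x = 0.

Multiply the two series term by term and collect like powers.
p(0) = 0
p′(0) = 3
p′′(0) = -6
p′′′(0) = 72
p^(4)(0) = -288
Dividing each by k! gives the coefficients c_0, ..., c_4.

-12*x^4 + 12*x^3 - 3*x^2 + 3*x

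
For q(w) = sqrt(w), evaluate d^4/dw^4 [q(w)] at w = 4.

-15/2048

Compute the successive derivatives at the expansion point and divide by k!.
From the series, [(w - 4)^4] q = -5/16384; multiply by 4! = 24 to get -15/2048.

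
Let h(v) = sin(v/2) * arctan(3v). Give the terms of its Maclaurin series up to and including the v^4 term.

-73*v^4/16 + 3*v^2/2

Expand each factor separately, then convolve coefficients.
[v^0] = 0;  [v^1] = 0;  [v^2] = 3/2;  [v^3] = 0;  [v^4] = -73/16.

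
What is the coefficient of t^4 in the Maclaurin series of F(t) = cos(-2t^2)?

-2

[t^0] = 1;  [t^1] = 0;  [t^2] = 0;  [t^3] = 0;  [t^4] = -2.
So c_4 = F^(4)(0)/4! = -2.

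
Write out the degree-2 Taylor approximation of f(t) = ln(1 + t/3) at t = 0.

[t^0] = 0;  [t^1] = 1/3;  [t^2] = -1/18.

-t^2/18 + t/3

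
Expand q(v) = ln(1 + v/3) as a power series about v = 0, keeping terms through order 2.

-v^2/18 + v/3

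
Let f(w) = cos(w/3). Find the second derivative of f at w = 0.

From the series, [w^2] f = -1/18; multiply by 2! = 2 to get -1/9.

-1/9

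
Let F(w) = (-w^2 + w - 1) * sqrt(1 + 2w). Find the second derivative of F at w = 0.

1

Distribute the polynomial across the series and collect like powers.
The coefficient of w^2 in the expansion is 1/2, so F′′(0) = 2! * (1/2) = 1.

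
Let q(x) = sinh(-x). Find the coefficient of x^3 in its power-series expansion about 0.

-1/6

q(0) = 0
q′(0) = -1
q′′(0) = 0
q′′′(0) = -1
So c_3 = q′′′(0)/3! = -1/6.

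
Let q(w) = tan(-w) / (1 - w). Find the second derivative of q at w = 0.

Write out both Maclaurin series and multiply, keeping only the needed powers.
The coefficient of w^2 in the expansion is -1, so q′′(0) = 2! * (-1) = -2.

-2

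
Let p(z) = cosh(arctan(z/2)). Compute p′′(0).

1/4

Plug the Maclaurin series of the inner function into that of the outer and collect terms.
From the series, [z^2] p = 1/8; multiply by 2! = 2 to get 1/4.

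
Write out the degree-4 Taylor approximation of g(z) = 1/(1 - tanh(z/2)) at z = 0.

Plug the Maclaurin series of the inner function into that of the outer and collect terms.
[z^0] = 1;  [z^1] = 1/2;  [z^2] = 1/4;  [z^3] = 1/12;  [z^4] = 1/48.

z^4/48 + z^3/12 + z^2/4 + z/2 + 1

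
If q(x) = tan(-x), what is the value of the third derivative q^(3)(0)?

From the series, [x^3] q = -1/3; multiply by 3! = 6 to get -2.

-2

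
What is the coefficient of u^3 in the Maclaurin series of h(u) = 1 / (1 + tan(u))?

-4/3

Use the geometric series for the reciprocal, then substitute.
[u^0] = 1;  [u^1] = -1;  [u^2] = 1;  [u^3] = -4/3.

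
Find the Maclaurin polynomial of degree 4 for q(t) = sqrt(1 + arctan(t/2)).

17*t^4/6144 - 5*t^3/384 - t^2/32 + t/4 + 1

Compose series: expand the inner function first, then feed it into the outer expansion.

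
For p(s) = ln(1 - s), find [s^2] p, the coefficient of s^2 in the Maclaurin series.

[s^0] = 0;  [s^1] = -1;  [s^2] = -1/2.

-1/2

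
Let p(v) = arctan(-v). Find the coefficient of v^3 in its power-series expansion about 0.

Apply the Taylor formula c_k = f^(k)(a)/k!.
[v^0] = 0;  [v^1] = -1;  [v^2] = 0;  [v^3] = 1/3.
So c_3 = p′′′(0)/3! = 1/3.

1/3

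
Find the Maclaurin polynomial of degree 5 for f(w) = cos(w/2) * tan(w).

181*w^5/1920 + 5*w^3/24 + w

Expand each factor separately, then convolve coefficients.
f(0) = 0
f′(0) = 1
f′′(0) = 0
f′′′(0) = 5/4
f^(4)(0) = 0
f^(5)(0) = 181/16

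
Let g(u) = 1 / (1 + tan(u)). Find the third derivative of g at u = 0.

-8

Write 1/(1+u) = 1 - u + u^2 - u^3 + ... and substitute the series for u.
The coefficient of u^3 in the expansion is -4/3, so g′′′(0) = 3! * (-4/3) = -8.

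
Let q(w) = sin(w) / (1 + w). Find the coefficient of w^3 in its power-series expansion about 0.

5/6

Expand each factor separately, then convolve coefficients.
q(0) = 0
q′(0) = 1
q′′(0) = -2
q′′′(0) = 5
Then c_k = q^(k)(0)/k! gives each Taylor coefficient.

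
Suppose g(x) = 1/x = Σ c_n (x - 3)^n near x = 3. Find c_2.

[(x - 3)^0] = 1/3;  [(x - 3)^1] = -1/9;  [(x - 3)^2] = 1/27.

1/27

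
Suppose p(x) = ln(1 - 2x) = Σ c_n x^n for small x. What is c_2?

-2

Differentiate repeatedly and evaluate at the center.
p(0) = 0
p′(0) = -2
p′′(0) = -4
So c_2 = p′′(0)/2! = -2.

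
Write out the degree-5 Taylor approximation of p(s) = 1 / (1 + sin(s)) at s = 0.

Write 1/(1+u) = 1 - u + u^2 - u^3 + ... and substitute the series for u.
p(0) = 1
p′(0) = -1
p′′(0) = 2
p′′′(0) = -5
p^(4)(0) = 16
p^(5)(0) = -61

-61*s^5/120 + 2*s^4/3 - 5*s^3/6 + s^2 - s + 1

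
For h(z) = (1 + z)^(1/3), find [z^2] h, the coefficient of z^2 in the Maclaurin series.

-1/9

h(0) = 1
h′(0) = 1/3
h′′(0) = -2/9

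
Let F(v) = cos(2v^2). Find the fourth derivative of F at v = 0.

-48

Apply the Taylor formula c_k = f^(k)(a)/k!.
The coefficient of v^4 in the expansion is -2, so F^(4)(0) = 4! * (-2) = -48.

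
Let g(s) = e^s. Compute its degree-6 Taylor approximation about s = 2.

(s - 2)^6*e^(2)/720 + (s - 2)^5*e^(2)/120 + (s - 2)^4*e^(2)/24 + (s - 2)^3*e^(2)/6 + (s - 2)^2*e^(2)/2 + (s - 2)*e^(2) + e^(2)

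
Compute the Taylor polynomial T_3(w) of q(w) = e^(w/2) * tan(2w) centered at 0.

Multiply the two series term by term and collect like powers.

35*w^3/12 + w^2 + 2*w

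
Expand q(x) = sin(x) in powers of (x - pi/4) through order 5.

Apply the Taylor formula c_k = f^(k)(a)/k!.

sqrt(2)*(x - pi/4)^5/240 + sqrt(2)*(x - pi/4)^4/48 - sqrt(2)*(x - pi/4)^3/12 - sqrt(2)*(x - pi/4)^2/4 + sqrt(2)*(x - pi/4)/2 + sqrt(2)/2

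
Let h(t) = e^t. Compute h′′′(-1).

e^(-1)

The coefficient of (t + 1)^3 in the expansion is e^(-1)/6, so h′′′(-1) = 3! * (e^(-1)/6) = e^(-1).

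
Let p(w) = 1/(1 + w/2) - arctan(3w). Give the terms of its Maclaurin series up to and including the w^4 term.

Combine the two series term by term.
p(0) = 1
p′(0) = -7/2
p′′(0) = 1/2
p′′′(0) = 213/4
p^(4)(0) = 3/2

w^4/16 + 71*w^3/8 + w^2/4 - 7*w/2 + 1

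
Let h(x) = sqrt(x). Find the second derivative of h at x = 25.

-1/500

The coefficient of (x - 25)^2 in the expansion is -1/1000, so h′′(25) = 2! * (-1/1000) = -1/500.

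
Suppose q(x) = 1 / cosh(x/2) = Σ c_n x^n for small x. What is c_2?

Invert the denominator's series and multiply.
q(0) = 1
q′(0) = 0
q′′(0) = -1/4
Dividing each by k! gives the coefficients c_0, ..., c_2.

-1/8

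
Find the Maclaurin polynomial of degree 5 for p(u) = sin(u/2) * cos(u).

121*u^5/3840 - 13*u^3/48 + u/2

Expand each factor separately, then convolve coefficients.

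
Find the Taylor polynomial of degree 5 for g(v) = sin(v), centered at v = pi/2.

Apply the Taylor formula c_k = f^(k)(a)/k!.

(v - pi/2)^4/24 - (v - pi/2)^2/2 + 1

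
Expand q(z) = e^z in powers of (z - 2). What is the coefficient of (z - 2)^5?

q(2) = e^(2)
q′(2) = e^(2)
q′′(2) = e^(2)
q′′′(2) = e^(2)
q^(4)(2) = e^(2)
q^(5)(2) = e^(2)
So c_5 = q^(5)(2)/5! = e^(2)/120.

e^(2)/120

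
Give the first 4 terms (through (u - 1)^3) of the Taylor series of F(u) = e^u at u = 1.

e*(u - 1)^3/6 + e*(u - 1)^2/2 + e*(u - 1) + e

F(1) = e
F′(1) = e
F′′(1) = e
F′′′(1) = e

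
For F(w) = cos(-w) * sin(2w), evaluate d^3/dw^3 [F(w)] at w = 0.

-14

Expand each factor separately, then convolve coefficients.
The coefficient of w^3 in the expansion is -7/3, so F′′′(0) = 3! * (-7/3) = -14.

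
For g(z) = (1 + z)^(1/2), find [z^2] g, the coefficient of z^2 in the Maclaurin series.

[z^0] = 1;  [z^1] = 1/2;  [z^2] = -1/8.
So c_2 = g′′(0)/2! = -1/8.

-1/8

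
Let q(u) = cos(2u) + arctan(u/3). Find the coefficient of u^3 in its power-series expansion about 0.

Combine the two series term by term.
q(0) = 1
q′(0) = 1/3
q′′(0) = -4
q′′′(0) = -2/27
So c_3 = q′′′(0)/3! = -1/81.

-1/81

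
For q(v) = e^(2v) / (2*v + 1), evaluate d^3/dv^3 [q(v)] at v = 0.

Multiply the numerator's expansion by the denominator's geometric series.
From the series, [v^3] q = -8/3; multiply by 3! = 6 to get -16.

-16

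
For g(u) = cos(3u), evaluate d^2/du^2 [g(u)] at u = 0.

From the series, [u^2] g = -9/2; multiply by 2! = 2 to get -9.

-9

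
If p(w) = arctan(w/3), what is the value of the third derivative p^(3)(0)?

From the series, [w^3] p = -1/81; multiply by 3! = 6 to get -2/27.

-2/27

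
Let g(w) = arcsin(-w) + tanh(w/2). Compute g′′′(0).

Expand each term separately and add.
The coefficient of w^3 in the expansion is -5/24, so g′′′(0) = 3! * (-5/24) = -5/4.

-5/4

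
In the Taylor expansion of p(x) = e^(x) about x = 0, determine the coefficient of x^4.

p(0) = 1
p′(0) = 1
p′′(0) = 1
p′′′(0) = 1
p^(4)(0) = 1

1/24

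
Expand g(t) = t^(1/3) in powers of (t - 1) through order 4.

-10*(t - 1)^4/243 + 5*(t - 1)^3/81 - (t - 1)^2/9 + (t - 1)/3 + 1

Apply the Taylor formula c_k = f^(k)(a)/k!.
g(1) = 1
g′(1) = 1/3
g′′(1) = -2/9
g′′′(1) = 10/27
g^(4)(1) = -80/81
Then c_k = g^(k)(1)/k! gives each Taylor coefficient.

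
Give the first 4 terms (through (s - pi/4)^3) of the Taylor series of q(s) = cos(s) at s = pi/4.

sqrt(2)*(s - pi/4)^3/12 - sqrt(2)*(s - pi/4)^2/4 - sqrt(2)*(s - pi/4)/2 + sqrt(2)/2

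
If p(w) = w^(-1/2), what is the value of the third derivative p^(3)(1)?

Use the known series and substitute for the argument.
From the series, [(w - 1)^3] p = -5/16; multiply by 3! = 6 to get -15/8.

-15/8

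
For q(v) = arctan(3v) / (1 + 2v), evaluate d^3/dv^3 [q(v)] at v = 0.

Expand each factor separately, then convolve coefficients.
The coefficient of v^3 in the expansion is 3, so q′′′(0) = 3! * (3) = 18.

18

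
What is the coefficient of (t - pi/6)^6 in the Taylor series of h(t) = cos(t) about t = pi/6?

-sqrt(3)/1440

Differentiate repeatedly and evaluate at the center.
h(pi/6) = sqrt(3)/2
h′(pi/6) = -1/2
h′′(pi/6) = -sqrt(3)/2
h′′′(pi/6) = 1/2
h^(4)(pi/6) = sqrt(3)/2
h^(5)(pi/6) = -1/2
h^(6)(pi/6) = -sqrt(3)/2
So c_6 = h^(6)(pi/6)/6! = -sqrt(3)/1440.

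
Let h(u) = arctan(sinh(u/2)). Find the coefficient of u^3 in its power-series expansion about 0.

-1/48

Plug the Maclaurin series of the inner function into that of the outer and collect terms.
h(0) = 0
h′(0) = 1/2
h′′(0) = 0
h′′′(0) = -1/8
So c_3 = h′′′(0)/3! = -1/48.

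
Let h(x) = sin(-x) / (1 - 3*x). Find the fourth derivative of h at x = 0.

Multiply the numerator's expansion by the denominator's geometric series.
The coefficient of x^4 in the expansion is -53/2, so h^(4)(0) = 4! * (-53/2) = -636.

-636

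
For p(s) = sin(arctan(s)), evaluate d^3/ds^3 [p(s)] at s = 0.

-3

Plug the Maclaurin series of the inner function into that of the outer and collect terms.
From the series, [s^3] p = -1/2; multiply by 3! = 6 to get -3.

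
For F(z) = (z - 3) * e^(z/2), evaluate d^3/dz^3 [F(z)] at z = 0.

3/8

Shift and add copies of the series according to the polynomial's terms.
The coefficient of z^3 in the expansion is 1/16, so F′′′(0) = 3! * (1/16) = 3/8.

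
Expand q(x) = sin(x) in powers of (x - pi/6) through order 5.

sqrt(3)*(x - pi/6)^5/240 + (x - pi/6)^4/48 - sqrt(3)*(x - pi/6)^3/12 - (x - pi/6)^2/4 + sqrt(3)*(x - pi/6)/2 + 1/2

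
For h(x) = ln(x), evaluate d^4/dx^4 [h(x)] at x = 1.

-6

The coefficient of (x - 1)^4 in the expansion is -1/4, so h^(4)(1) = 4! * (-1/4) = -6.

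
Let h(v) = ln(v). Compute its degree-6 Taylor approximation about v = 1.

-(v - 1)^6/6 + (v - 1)^5/5 - (v - 1)^4/4 + (v - 1)^3/3 - (v - 1)^2/2 + (v - 1)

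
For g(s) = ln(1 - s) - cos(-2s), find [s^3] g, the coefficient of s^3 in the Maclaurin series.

-1/3

Combine the two series term by term.
g(0) = -1
g′(0) = -1
g′′(0) = 3
g′′′(0) = -2
So c_3 = g′′′(0)/3! = -1/3.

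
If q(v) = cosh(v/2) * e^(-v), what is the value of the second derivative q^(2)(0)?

Take the Cauchy product of the two expansions.
From the series, [v^2] q = 5/8; multiply by 2! = 2 to get 5/4.

5/4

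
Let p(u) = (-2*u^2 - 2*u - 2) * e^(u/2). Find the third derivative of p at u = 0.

Distribute the polynomial across the series and collect like powers.
The coefficient of u^3 in the expansion is -31/24, so p′′′(0) = 3! * (-31/24) = -31/4.

-31/4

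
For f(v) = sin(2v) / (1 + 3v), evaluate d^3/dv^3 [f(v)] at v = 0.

Take the Cauchy product of the two expansions.
From the series, [v^3] f = 50/3; multiply by 3! = 6 to get 100.

100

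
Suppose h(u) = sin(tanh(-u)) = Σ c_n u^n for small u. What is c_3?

1/2

Plug the Maclaurin series of the inner function into that of the outer and collect terms.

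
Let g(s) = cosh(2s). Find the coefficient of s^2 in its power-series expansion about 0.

2

g(0) = 1
g′(0) = 0
g′′(0) = 4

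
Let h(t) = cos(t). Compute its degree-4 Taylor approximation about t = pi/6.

h(pi/6) = sqrt(3)/2
h′(pi/6) = -1/2
h′′(pi/6) = -sqrt(3)/2
h′′′(pi/6) = 1/2
h^(4)(pi/6) = sqrt(3)/2

sqrt(3)*(t - pi/6)^4/48 + (t - pi/6)^3/12 - sqrt(3)*(t - pi/6)^2/4 - (t - pi/6)/2 + sqrt(3)/2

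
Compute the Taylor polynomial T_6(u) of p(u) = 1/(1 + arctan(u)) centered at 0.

Plug the Maclaurin series of the inner function into that of the outer and collect terms.
p(0) = 1
p′(0) = -1
p′′(0) = 2
p′′′(0) = -4
p^(4)(0) = 8
p^(5)(0) = -24
p^(6)(0) = 128
The Taylor polynomial is Σ p^(k)(0)/k! · u^k.

8*u^6/45 - u^5/5 + u^4/3 - 2*u^3/3 + u^2 - u + 1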